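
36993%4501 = 985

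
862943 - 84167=778776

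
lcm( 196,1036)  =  7252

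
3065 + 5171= 8236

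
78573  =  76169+2404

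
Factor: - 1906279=  -  71^1*26849^1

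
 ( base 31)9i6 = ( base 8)21775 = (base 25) eid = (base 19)169H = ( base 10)9213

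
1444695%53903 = 43217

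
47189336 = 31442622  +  15746714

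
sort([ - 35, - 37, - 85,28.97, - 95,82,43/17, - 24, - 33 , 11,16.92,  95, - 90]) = [ - 95, - 90,  -  85,  -  37, - 35,- 33,-24,43/17,11, 16.92,28.97,82,95]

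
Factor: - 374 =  - 2^1*11^1 * 17^1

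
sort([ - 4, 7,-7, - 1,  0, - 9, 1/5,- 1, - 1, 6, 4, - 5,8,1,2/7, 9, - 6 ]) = [ - 9 , - 7, - 6, - 5, - 4, - 1, - 1, - 1, 0, 1/5 , 2/7,1,4 , 6,7,  8,9]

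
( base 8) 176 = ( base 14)90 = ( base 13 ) 99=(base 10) 126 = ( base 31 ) 42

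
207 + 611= 818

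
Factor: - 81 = - 3^4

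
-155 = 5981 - 6136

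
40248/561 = 71+139/187 = 71.74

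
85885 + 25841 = 111726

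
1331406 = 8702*153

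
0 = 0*4142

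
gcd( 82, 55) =1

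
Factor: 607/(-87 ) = -3^(-1 )*29^( -1 )*607^1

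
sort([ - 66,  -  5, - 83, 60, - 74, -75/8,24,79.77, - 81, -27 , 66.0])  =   [ - 83, - 81, - 74, - 66, - 27, - 75/8, - 5 , 24, 60, 66.0, 79.77]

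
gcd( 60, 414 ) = 6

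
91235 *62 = 5656570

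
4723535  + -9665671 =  - 4942136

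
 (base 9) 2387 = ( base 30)1ta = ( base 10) 1780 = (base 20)490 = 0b11011110100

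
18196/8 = 4549/2  =  2274.50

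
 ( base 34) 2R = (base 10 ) 95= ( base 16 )5F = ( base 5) 340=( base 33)2t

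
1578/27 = 58 +4/9 = 58.44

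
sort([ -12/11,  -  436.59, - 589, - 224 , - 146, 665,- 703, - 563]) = [ - 703,-589,  -  563, - 436.59,-224, - 146, - 12/11, 665]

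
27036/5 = 27036/5 = 5407.20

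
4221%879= 705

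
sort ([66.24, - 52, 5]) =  [ - 52,5, 66.24 ] 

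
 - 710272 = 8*( - 88784)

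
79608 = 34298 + 45310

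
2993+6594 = 9587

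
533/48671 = 533/48671  =  0.01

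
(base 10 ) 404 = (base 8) 624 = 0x194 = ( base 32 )CK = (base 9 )488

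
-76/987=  - 1 + 911/987 = - 0.08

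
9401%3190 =3021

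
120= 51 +69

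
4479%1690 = 1099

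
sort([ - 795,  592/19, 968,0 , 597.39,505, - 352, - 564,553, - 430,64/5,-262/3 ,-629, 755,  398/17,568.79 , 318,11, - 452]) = [ - 795,-629,-564 , - 452,-430, - 352,-262/3,0,11 , 64/5,398/17,592/19,318,505,553,568.79,597.39 , 755 , 968]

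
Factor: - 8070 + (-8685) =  - 16755 =-3^1* 5^1*1117^1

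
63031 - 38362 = 24669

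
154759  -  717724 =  - 562965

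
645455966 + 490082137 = 1135538103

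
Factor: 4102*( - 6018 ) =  - 2^2*3^1 *7^1 * 17^1*59^1  *  293^1 = - 24685836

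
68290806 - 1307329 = 66983477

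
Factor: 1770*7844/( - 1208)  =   - 1735485/151 =-3^1*5^1*37^1*53^1* 59^1 * 151^( -1 )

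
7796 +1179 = 8975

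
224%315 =224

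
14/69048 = 1/4932  =  0.00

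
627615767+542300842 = 1169916609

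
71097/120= 23699/40 = 592.48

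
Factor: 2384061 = 3^1*29^1*67^1*409^1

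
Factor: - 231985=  - 5^1*13^1 *43^1*83^1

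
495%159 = 18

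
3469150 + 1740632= 5209782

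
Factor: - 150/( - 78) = 5^2 * 13^( - 1 ) = 25/13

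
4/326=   2/163 =0.01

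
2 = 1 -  - 1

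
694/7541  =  694/7541 =0.09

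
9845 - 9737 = 108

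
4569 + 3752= 8321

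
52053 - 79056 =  - 27003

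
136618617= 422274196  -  285655579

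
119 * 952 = 113288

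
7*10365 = 72555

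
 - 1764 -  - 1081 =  - 683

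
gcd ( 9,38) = 1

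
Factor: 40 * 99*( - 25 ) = - 2^3*3^2*5^3*11^1=- 99000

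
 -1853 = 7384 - 9237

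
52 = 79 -27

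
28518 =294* 97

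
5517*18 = 99306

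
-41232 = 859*( - 48 )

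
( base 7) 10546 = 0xa78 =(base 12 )1674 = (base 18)84g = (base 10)2680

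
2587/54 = 47  +  49/54 = 47.91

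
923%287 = 62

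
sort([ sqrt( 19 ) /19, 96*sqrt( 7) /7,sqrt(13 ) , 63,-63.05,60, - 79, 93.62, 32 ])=[ - 79 ,-63.05,sqrt( 19 )/19 , sqrt(13 ),32,96*sqrt( 7 )/7,  60,63, 93.62]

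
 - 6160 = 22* ( - 280)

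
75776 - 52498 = 23278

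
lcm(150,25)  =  150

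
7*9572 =67004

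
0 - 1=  - 1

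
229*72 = 16488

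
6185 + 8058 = 14243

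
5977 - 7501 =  - 1524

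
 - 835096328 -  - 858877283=23780955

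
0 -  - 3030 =3030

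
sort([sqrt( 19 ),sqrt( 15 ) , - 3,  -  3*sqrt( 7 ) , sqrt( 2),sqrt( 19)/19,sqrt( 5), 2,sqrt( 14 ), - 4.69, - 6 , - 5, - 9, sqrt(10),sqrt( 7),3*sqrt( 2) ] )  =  [ - 9,  -  3*sqrt( 7 ), - 6, - 5, - 4.69, - 3, sqrt( 19 )/19, sqrt( 2 ),2,sqrt( 5 ),sqrt( 7), sqrt( 10 ) , sqrt( 14 ),sqrt(15 ),3*sqrt( 2),sqrt( 19) ]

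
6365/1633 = 6365/1633 = 3.90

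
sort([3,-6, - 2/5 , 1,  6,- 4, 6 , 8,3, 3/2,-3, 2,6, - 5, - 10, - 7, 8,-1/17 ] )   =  [-10, - 7,-6,-5,-4,  -  3, - 2/5,-1/17, 1,3/2 , 2,3, 3,6,  6,6, 8, 8] 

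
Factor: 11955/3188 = 2^(-2 )*3^1*5^1 =15/4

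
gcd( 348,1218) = 174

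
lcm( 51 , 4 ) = 204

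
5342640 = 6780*788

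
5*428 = 2140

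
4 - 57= - 53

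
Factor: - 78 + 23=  - 5^1*11^1 = - 55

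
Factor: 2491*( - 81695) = - 203502245 = -  5^1*47^1*53^1*16339^1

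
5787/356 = 5787/356 = 16.26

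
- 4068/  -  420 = 9  +  24/35=9.69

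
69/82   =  69/82 = 0.84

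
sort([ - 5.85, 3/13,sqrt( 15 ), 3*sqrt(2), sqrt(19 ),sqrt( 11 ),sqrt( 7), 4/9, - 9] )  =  [-9, - 5.85,3/13,4/9, sqrt( 7 ), sqrt( 11 ),sqrt( 15),3*sqrt ( 2),sqrt( 19 ) ] 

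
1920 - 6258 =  - 4338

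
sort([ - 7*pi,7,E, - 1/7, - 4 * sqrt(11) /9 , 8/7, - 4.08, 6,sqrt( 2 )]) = [ - 7*pi, - 4.08, - 4*sqrt( 11 ) /9, - 1/7,8/7, sqrt( 2), E,6, 7]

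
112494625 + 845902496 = 958397121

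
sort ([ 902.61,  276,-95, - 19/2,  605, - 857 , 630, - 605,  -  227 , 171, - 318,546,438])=[-857, - 605, - 318,-227 ,- 95, - 19/2,  171,276,  438,  546, 605,630,  902.61 ]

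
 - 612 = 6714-7326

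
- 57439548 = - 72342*794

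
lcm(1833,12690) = 164970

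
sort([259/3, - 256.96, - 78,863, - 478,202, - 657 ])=[ - 657, - 478, - 256.96, - 78,259/3, 202,863 ]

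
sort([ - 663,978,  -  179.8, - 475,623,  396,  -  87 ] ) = [ - 663, - 475, - 179.8, - 87,396, 623,978]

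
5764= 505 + 5259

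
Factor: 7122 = 2^1* 3^1 * 1187^1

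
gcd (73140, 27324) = 276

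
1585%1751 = 1585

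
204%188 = 16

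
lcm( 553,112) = 8848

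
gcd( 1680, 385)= 35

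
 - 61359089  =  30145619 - 91504708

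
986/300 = 3 + 43/150=3.29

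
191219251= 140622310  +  50596941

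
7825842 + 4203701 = 12029543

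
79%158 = 79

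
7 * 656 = 4592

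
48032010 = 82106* 585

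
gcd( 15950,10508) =2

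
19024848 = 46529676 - 27504828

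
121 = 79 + 42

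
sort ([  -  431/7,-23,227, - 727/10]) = [ - 727/10, - 431/7, - 23, 227]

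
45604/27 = 1689 + 1/27=1689.04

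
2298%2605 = 2298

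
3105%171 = 27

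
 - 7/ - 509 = 7/509 = 0.01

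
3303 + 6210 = 9513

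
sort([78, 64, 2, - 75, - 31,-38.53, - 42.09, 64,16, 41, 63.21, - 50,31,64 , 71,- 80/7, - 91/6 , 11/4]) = [ - 75 , - 50 , - 42.09, - 38.53 , - 31, - 91/6, - 80/7,  2,11/4, 16  ,  31, 41,63.21,  64, 64, 64 , 71, 78]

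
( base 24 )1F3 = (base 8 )1653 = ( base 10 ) 939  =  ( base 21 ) 22f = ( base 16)3ab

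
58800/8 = 7350 = 7350.00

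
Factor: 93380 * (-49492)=- 4621562960 =- 2^4*5^1 * 7^1*23^1 * 29^1 * 12373^1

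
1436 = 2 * 718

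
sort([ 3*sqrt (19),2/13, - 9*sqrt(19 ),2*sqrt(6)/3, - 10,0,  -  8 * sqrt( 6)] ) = [ - 9*sqrt ( 19 ),  -  8*sqrt( 6), - 10,0,2/13,2*sqrt (6 ) /3,3*sqrt( 19) ]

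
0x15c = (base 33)ai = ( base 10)348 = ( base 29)c0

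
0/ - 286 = 0/1= - 0.00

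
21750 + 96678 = 118428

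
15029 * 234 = 3516786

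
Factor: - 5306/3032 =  - 7/4 = - 2^( -2)*7^1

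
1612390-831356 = 781034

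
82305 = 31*2655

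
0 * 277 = 0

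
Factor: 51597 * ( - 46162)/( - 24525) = 264646746/2725 = 2^1*3^2*5^( - 2)*7^2  *13^1*109^( - 1 )*23081^1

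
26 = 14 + 12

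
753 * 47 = 35391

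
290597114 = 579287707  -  288690593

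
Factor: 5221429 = 151^2*229^1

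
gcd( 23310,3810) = 30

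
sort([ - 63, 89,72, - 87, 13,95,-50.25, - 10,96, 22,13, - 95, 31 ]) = [-95,-87,-63, - 50.25, - 10, 13,13,22 , 31,72 , 89, 95, 96 ] 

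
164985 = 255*647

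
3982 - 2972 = 1010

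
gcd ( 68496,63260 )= 4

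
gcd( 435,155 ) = 5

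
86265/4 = 86265/4 = 21566.25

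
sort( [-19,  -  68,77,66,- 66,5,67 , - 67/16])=[ - 68,  -  66 ,  -  19,-67/16,5,66,67,  77]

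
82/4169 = 82/4169  =  0.02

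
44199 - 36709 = 7490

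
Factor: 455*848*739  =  2^4  *  5^1*7^1*13^1*53^1*739^1 = 285135760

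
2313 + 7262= 9575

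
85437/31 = 2756 + 1/31 = 2756.03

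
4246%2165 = 2081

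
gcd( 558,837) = 279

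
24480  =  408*60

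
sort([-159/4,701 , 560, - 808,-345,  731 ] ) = [ - 808, - 345, - 159/4, 560,701, 731 ] 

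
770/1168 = 385/584 = 0.66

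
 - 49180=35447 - 84627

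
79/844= 79/844 = 0.09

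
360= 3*120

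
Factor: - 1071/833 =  - 9/7= - 3^2*7^ ( - 1)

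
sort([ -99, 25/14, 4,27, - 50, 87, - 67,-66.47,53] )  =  [  -  99 , - 67, -66.47, - 50,25/14,4,27, 53,  87]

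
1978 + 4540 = 6518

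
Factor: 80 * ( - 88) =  -2^7* 5^1*11^1 = -  7040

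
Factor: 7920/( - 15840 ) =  - 2^( - 1)= - 1/2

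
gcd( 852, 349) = 1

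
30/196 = 15/98  =  0.15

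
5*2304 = 11520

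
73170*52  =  3804840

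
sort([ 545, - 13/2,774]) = [ - 13/2, 545, 774]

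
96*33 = 3168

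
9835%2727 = 1654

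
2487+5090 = 7577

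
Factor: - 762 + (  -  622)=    - 1384= - 2^3 * 173^1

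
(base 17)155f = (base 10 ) 6458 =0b1100100111010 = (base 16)193a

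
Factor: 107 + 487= 2^1*3^3*11^1 = 594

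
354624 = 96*3694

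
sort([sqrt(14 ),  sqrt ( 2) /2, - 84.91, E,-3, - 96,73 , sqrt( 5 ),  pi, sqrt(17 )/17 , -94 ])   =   [-96, - 94, - 84.91, - 3,sqrt ( 17)/17,sqrt(2 ) /2,sqrt( 5 ),E,pi , sqrt( 14),73]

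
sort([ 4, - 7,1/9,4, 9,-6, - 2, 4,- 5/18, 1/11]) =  [ - 7, - 6, - 2,-5/18,1/11, 1/9,4,4,4, 9]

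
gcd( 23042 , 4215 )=281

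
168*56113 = 9426984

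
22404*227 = 5085708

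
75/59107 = 75/59107= 0.00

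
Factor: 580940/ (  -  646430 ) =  - 58094/64643=- 2^1*31^1 * 127^(- 1)*509^( - 1)*937^1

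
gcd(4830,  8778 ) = 42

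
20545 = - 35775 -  - 56320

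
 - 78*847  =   - 66066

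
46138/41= 46138/41 = 1125.32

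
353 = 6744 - 6391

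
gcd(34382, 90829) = 1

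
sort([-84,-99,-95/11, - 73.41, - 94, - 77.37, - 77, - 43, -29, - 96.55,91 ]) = [ - 99,- 96.55 , - 94 ,  -  84 , - 77.37,-77 ,-73.41, - 43, - 29, - 95/11, 91] 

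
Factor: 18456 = 2^3*3^1*769^1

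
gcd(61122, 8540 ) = 122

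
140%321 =140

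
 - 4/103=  - 1+99/103 = - 0.04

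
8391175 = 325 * 25819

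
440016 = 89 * 4944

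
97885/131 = 97885/131 = 747.21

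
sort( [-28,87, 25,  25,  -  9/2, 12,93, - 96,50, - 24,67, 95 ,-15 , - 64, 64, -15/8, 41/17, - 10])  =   [ - 96, - 64, - 28, -24, - 15, - 10, - 9/2, - 15/8, 41/17, 12,25, 25, 50, 64, 67, 87,  93, 95 ] 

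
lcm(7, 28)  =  28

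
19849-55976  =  -36127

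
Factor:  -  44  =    -  2^2*11^1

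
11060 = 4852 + 6208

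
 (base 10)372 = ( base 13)228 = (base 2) 101110100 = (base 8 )564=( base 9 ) 453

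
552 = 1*552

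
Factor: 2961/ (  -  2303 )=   -  9/7 = -  3^2 *7^( - 1 ) 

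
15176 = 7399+7777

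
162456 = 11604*14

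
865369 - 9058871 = - 8193502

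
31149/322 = 96+237/322 = 96.74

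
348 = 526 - 178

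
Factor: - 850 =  - 2^1* 5^2*17^1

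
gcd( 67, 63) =1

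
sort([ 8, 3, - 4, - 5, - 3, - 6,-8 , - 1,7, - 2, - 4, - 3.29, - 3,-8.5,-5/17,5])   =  [-8.5,-8, - 6,-5,-4, - 4, - 3.29, - 3,-3, - 2,-1, - 5/17,3,5, 7,8 ]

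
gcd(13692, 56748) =12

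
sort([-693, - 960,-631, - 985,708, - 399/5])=[ - 985, - 960, - 693, -631, - 399/5,708]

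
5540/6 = 923 +1/3 = 923.33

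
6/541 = 6/541 = 0.01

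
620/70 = 8 + 6/7=8.86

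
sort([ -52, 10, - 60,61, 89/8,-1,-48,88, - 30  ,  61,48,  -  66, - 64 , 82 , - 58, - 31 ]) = [-66 ,  -  64, - 60,  -  58, - 52, - 48,  -  31 , - 30, - 1,10, 89/8,48,  61, 61 , 82, 88 ]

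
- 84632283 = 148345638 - 232977921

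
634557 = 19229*33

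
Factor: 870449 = 31^1*43^1 * 653^1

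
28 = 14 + 14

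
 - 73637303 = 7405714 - 81043017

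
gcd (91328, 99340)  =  4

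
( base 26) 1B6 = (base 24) 1g8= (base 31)107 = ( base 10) 968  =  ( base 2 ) 1111001000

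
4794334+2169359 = 6963693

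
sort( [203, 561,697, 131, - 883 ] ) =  [ - 883, 131 , 203 , 561,697]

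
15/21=5/7 = 0.71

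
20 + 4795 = 4815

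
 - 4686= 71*( - 66)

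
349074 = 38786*9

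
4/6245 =4/6245 =0.00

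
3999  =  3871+128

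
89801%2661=1988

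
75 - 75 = 0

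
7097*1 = 7097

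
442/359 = 442/359 = 1.23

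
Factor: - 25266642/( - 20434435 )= 2^1*3^1*5^( -1)*7^ ( - 1)*583841^( -1 )*4211107^1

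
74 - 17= 57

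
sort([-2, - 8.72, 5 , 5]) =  [ - 8.72,-2,5, 5 ] 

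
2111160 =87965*24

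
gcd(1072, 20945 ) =1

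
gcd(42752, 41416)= 1336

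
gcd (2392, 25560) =8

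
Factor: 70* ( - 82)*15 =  - 2^2*3^1*5^2*7^1*41^1 = - 86100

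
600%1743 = 600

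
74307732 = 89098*834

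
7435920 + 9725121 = 17161041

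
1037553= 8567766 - 7530213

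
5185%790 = 445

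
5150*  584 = 3007600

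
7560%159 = 87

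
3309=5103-1794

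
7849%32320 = 7849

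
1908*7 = 13356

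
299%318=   299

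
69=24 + 45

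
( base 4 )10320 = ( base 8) 470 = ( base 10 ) 312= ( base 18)h6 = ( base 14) 184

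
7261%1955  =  1396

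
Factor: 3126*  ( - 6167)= - 19278042 =- 2^1*3^1*7^1*521^1*881^1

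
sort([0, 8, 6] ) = [ 0, 6,8]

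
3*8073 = 24219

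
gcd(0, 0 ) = 0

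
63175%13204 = 10359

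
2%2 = 0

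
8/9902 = 4/4951  =  0.00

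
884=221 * 4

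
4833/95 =4833/95 = 50.87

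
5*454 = 2270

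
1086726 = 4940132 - 3853406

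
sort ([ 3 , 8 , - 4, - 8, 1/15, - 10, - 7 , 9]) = [  -  10 , - 8, -7,-4 , 1/15,3,8 , 9]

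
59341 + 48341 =107682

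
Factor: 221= 13^1 * 17^1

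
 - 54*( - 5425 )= 292950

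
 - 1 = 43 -44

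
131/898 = 131/898 = 0.15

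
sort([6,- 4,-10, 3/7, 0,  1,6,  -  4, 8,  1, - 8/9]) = [ - 10, - 4, - 4, - 8/9,0, 3/7, 1, 1,6, 6, 8]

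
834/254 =3+36/127= 3.28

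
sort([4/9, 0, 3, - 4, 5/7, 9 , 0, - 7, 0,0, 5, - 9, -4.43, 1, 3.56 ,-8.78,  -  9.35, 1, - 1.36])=[ - 9.35, - 9, - 8.78,-7,- 4.43, - 4, - 1.36, 0, 0, 0,0, 4/9, 5/7,1, 1, 3, 3.56, 5, 9 ] 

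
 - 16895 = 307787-324682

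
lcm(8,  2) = 8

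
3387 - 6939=  -  3552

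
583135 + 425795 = 1008930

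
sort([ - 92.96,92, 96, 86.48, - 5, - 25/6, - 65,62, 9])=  [ - 92.96, - 65, - 5,- 25/6,9,62,86.48,  92,96 ]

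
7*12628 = 88396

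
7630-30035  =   - 22405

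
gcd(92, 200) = 4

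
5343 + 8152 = 13495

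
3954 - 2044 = 1910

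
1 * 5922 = 5922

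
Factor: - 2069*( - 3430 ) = 7096670= 2^1*5^1*7^3*2069^1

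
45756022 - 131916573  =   - 86160551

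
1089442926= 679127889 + 410315037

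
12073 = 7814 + 4259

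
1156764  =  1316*879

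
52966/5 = 10593 +1/5 = 10593.20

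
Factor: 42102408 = 2^3 *3^1*41^1*42787^1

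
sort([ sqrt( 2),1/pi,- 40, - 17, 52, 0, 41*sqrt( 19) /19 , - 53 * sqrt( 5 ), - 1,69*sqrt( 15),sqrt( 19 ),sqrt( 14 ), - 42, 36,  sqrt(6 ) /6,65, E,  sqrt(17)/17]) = [-53*sqrt( 5),-42, - 40,  -  17,-1,0,sqrt(17) /17,1/pi,sqrt(6 ) /6,sqrt( 2),E,sqrt(14), sqrt(19), 41*sqrt( 19 )/19, 36, 52,  65, 69 * sqrt( 15)]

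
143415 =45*3187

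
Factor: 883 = 883^1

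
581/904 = 581/904 = 0.64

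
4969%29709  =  4969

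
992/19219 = 992/19219 =0.05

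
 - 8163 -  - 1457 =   -  6706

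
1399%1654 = 1399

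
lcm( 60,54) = 540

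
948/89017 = 948/89017 =0.01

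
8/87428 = 2/21857 = 0.00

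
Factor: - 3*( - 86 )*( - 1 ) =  - 258 = -2^1*3^1*  43^1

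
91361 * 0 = 0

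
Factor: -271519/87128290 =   -  5123/1643930 = - 2^ ( - 1 )*5^ ( - 1)*31^( - 1)*47^1*109^1 * 5303^( - 1)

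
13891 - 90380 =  - 76489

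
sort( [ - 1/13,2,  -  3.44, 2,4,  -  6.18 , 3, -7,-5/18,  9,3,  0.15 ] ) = [ -7,-6.18, - 3.44, - 5/18, - 1/13,  0.15, 2,2,3,3, 4,9 ]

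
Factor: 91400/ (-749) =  - 2^3*5^2*7^(- 1 ) *107^( - 1 ) *457^1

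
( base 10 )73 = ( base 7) 133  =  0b1001001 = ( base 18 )41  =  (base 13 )58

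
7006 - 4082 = 2924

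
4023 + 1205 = 5228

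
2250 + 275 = 2525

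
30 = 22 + 8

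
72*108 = 7776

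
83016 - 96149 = -13133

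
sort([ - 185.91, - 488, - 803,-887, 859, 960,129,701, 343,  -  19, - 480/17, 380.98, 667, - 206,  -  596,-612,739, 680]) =[ - 887 , - 803, - 612, - 596,-488,  -  206, - 185.91, - 480/17, - 19, 129, 343,380.98,667, 680, 701,739, 859, 960]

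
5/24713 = 5/24713  =  0.00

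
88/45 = 1 + 43/45 = 1.96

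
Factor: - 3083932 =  - 2^2*23^1 * 33521^1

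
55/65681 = 5/5971=0.00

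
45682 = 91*502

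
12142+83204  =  95346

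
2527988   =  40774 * 62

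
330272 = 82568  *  4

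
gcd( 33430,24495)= 5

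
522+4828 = 5350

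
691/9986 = 691/9986 = 0.07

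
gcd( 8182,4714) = 2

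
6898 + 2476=9374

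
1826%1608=218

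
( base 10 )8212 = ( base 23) fc1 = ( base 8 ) 20024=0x2014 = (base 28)AD8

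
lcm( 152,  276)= 10488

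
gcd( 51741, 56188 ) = 1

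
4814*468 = 2252952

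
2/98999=2/98999=0.00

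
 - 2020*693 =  - 1399860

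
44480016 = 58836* 756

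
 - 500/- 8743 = 500/8743 =0.06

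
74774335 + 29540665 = 104315000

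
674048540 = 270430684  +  403617856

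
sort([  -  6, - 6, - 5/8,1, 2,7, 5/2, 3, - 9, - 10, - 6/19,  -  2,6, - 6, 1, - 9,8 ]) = [ - 10, - 9, - 9, - 6 , - 6, - 6, - 2, - 5/8,-6/19, 1,  1, 2, 5/2,3, 6, 7,8 ]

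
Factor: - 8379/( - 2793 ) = 3^1=3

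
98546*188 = 18526648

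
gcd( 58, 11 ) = 1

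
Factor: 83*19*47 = 19^1*47^1*83^1 = 74119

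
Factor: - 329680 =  - 2^4 * 5^1 * 13^1*317^1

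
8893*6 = 53358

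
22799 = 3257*7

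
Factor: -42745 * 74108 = -3167746460 = - 2^2*5^1*83^1 * 97^1*103^1*191^1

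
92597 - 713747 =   -  621150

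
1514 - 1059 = 455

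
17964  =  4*4491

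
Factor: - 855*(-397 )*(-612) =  - 2^2 * 3^4 * 5^1*17^1*19^1 *397^1 = -207734220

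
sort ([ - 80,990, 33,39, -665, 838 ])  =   [ - 665, - 80, 33,39 , 838, 990]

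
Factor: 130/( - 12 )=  - 2^( -1)*3^( - 1)*5^1*13^1 =- 65/6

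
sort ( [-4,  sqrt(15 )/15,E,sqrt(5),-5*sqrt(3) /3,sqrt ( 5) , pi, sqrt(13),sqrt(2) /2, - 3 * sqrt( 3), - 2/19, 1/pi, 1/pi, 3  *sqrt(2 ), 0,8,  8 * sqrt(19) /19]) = [ -3*sqrt(3 ),-4, - 5 * sqrt( 3)/3,-2/19,0,sqrt( 15)/15,1/pi, 1/pi,sqrt(2)/2, 8*sqrt(19) /19 , sqrt ( 5),sqrt( 5),E, pi, sqrt(13 ), 3*sqrt (2), 8 ] 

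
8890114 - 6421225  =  2468889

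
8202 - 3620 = 4582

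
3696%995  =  711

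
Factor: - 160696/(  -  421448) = 53^1*139^( - 1)  =  53/139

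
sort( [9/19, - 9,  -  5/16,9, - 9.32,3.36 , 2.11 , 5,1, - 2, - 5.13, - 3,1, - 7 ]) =[ - 9.32, - 9, - 7, - 5.13, - 3, - 2, - 5/16,  9/19, 1,1,2.11,3.36, 5 , 9] 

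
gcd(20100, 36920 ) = 20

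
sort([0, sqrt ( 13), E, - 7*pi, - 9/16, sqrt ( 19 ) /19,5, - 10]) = [ - 7*pi, - 10,-9/16, 0,sqrt( 19)/19, E, sqrt ( 13 ),5] 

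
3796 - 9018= - 5222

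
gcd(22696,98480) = 8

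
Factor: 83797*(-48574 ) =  - 4070355478  =  - 2^1 * 7^1*149^1* 163^1 * 11971^1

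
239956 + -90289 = 149667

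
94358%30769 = 2051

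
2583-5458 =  - 2875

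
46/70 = 23/35= 0.66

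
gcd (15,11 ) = 1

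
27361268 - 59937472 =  - 32576204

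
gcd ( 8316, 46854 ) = 18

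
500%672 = 500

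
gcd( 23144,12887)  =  263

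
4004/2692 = 1 +328/673 = 1.49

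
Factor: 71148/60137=2^2* 3^1*7^1 * 71^( -1)= 84/71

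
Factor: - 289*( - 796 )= 230044 = 2^2*17^2 * 199^1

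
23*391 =8993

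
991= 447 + 544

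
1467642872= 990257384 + 477385488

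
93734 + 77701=171435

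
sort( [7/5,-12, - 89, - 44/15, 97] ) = [- 89, - 12, - 44/15,7/5,97 ] 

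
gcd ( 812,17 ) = 1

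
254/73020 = 127/36510 = 0.00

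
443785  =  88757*5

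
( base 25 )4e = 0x72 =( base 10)114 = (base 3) 11020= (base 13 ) 8A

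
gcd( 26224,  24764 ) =4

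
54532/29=54532/29  =  1880.41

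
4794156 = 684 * 7009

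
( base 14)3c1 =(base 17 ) 2A9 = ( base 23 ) 19l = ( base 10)757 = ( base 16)2F5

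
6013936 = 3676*1636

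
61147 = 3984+57163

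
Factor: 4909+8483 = 2^4*3^3 * 31^1=   13392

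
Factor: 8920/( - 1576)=- 5^1  *197^( - 1) *223^1 = - 1115/197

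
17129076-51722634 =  - 34593558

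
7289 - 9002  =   - 1713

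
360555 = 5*72111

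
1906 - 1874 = 32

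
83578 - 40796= 42782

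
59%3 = 2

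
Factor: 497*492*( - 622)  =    -  2^3 * 3^1*7^1*41^1*71^1* 311^1 = - 152093928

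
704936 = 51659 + 653277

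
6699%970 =879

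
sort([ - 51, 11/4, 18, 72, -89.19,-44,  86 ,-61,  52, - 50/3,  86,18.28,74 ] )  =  [ - 89.19, - 61, - 51, - 44,  -  50/3, 11/4,18,18.28, 52, 72, 74,  86, 86]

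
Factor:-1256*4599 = - 5776344=- 2^3*3^2*7^1*73^1*157^1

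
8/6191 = 8/6191 = 0.00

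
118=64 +54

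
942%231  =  18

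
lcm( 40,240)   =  240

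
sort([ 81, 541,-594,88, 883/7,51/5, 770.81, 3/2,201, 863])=[ - 594,  3/2, 51/5,  81,88,  883/7, 201, 541 , 770.81, 863]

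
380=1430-1050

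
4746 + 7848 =12594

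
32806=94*349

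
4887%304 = 23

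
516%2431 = 516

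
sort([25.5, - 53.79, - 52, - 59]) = [ - 59,-53.79,-52, 25.5]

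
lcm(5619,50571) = 50571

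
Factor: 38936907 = 3^2 * 23^1*137^1*1373^1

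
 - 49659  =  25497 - 75156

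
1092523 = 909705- -182818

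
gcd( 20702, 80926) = 1882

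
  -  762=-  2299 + 1537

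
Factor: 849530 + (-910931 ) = -3^1*97^1*211^1 = - 61401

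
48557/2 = 24278 + 1/2 = 24278.50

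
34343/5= 6868  +  3/5  =  6868.60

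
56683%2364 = 2311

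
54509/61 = 893 + 36/61 = 893.59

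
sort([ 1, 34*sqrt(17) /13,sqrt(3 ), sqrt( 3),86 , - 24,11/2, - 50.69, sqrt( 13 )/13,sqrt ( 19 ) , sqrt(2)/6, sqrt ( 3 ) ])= [ - 50.69, - 24,sqrt (2 ) /6,sqrt(13 )/13,1,sqrt( 3) , sqrt ( 3), sqrt( 3),sqrt(19),11/2, 34*sqrt(17 )/13,86]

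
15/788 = 15/788 = 0.02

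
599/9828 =599/9828 = 0.06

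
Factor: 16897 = 61^1*277^1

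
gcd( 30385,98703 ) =1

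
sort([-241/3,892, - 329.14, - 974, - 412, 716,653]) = [ - 974, -412, - 329.14,-241/3,653,716, 892] 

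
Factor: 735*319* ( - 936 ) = -2^3*3^3*5^1*7^2*11^1*13^1*29^1 = - 219459240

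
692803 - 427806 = 264997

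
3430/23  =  149  +  3/23=149.13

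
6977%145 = 17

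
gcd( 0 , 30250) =30250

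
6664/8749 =6664/8749=0.76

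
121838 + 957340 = 1079178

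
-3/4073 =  - 3/4073 = -0.00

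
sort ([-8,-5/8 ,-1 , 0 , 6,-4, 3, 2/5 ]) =[ -8, - 4 , - 1, - 5/8,0, 2/5, 3,6 ]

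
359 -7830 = -7471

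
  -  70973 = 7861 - 78834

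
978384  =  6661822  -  5683438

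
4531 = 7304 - 2773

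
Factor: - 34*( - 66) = 2^2*3^1*11^1*17^1 = 2244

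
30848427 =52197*591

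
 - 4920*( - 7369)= 36255480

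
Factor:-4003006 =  - 2^1*7^2*40847^1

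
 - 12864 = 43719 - 56583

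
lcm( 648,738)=26568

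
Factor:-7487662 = -2^1*7^1*13^1 * 41141^1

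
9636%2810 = 1206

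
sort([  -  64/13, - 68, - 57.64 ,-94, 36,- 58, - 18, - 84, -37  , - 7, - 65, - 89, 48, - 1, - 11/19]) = [-94,-89, - 84, - 68, - 65, - 58, - 57.64, - 37, - 18,-7, - 64/13, - 1 ,  -  11/19,36 , 48 ]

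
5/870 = 1/174 = 0.01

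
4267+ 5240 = 9507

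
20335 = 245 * 83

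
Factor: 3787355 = 5^1*11^1*13^1*5297^1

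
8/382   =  4/191 = 0.02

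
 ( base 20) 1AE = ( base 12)432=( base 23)13g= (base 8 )1146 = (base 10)614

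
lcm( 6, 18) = 18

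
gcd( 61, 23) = 1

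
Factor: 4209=3^1 * 23^1*61^1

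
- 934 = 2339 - 3273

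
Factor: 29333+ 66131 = 95464 =2^3*11933^1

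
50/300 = 1/6 = 0.17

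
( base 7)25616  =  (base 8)15250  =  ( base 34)5uo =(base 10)6824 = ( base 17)16a7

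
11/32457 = 11/32457 = 0.00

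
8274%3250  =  1774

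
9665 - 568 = 9097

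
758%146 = 28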